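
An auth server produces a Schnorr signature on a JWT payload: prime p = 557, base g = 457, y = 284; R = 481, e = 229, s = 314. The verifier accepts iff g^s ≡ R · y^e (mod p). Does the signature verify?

verifies

g^s mod p:
457^314 mod 557 = 233
R · y^e mod p:
284^229 mod 557 = 444
481·444 = 213564 ≡ 233 (mod 557)
233 ≡ 233 (mod 557); signature holds.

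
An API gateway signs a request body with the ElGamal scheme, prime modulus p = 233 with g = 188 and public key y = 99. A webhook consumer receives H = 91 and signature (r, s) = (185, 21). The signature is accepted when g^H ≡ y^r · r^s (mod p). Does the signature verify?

does not verify

Left side g^H mod p:
188^2 = 35344 ≡ 161
188^4 ≡ 161^2 = 25921 ≡ 58
188^8 ≡ 58^2 = 3364 ≡ 102
188^16 ≡ 102^2 = 10404 ≡ 152
188^32 ≡ 152^2 = 23104 ≡ 37
188^64 ≡ 37^2 = 1369 ≡ 204
91 = 64 + 16 + 8 + 2 + 1, so 188^91 ≡ 204·152·102·161·188 ≡ 3 (mod 233)
Right side y^r · r^s mod p:
99^2 = 9801 ≡ 15
99^4 ≡ 15^2 = 225
99^8 ≡ 225^2 = 50625 ≡ 64
99^16 ≡ 64^2 = 4096 ≡ 135
99^32 ≡ 135^2 = 18225 ≡ 51
99^64 ≡ 51^2 = 2601 ≡ 38
99^128 ≡ 38^2 = 1444 ≡ 46
185 = 128 + 32 + 16 + 8 + 1, so 99^185 ≡ 46·51·135·64·99 ≡ 39 (mod 233)
185^2 = 34225 ≡ 207
185^4 ≡ 207^2 = 42849 ≡ 210
185^8 ≡ 210^2 = 44100 ≡ 63
185^16 ≡ 63^2 = 3969 ≡ 8
21 = 16 + 4 + 1, so 185^21 ≡ 8·210·185 ≡ 211 (mod 233)
39·211 = 8229 ≡ 74 (mod 233)
3 ≠ 74, so verification fails.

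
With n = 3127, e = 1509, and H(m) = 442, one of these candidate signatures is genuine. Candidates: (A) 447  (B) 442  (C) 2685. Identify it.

B

Candidate A: Squares mod 3127: 447^1≡447, 447^2≡2808, 447^4≡1697, 447^8≡2969, 447^16≡3075, 447^32≡2704, 447^64≡690, 447^128≡796, 447^256≡1962, 447^512≡107, 447^1024≡2068; 1509 = 1024 + 256 + 128 + 64 + 32 + 4 + 1, so 447^1509 ≡ 2068·1962·796·690·2704·1697·447 ≡ 447 (mod 3127)
Candidate B: Squares mod 3127: 442^1≡442, 442^2≡1490, 442^4≡3057, 442^8≡1773, 442^16≡894, 442^32≡1851, 442^64≡2136, 442^128≡203, 442^256≡558, 442^512≡1791, 442^1024≡2506; 1509 = 1024 + 256 + 128 + 64 + 32 + 4 + 1, so 442^1509 ≡ 2506·558·203·2136·1851·3057·442 ≡ 442 (mod 3127)
  → matches H(m) = 442
Candidate C: Squares mod 3127: 2685^1≡2685, 2685^2≡1490, 2685^4≡3057, 2685^8≡1773, 2685^16≡894, 2685^32≡1851, 2685^64≡2136, 2685^128≡203, 2685^256≡558, 2685^512≡1791, 2685^1024≡2506; 1509 = 1024 + 256 + 128 + 64 + 32 + 4 + 1, so 2685^1509 ≡ 2506·558·203·2136·1851·3057·2685 ≡ 2685 (mod 3127)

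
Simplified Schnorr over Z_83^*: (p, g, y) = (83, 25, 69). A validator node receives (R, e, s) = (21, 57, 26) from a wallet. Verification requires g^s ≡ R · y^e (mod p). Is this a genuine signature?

forged

g^s mod p:
Squares mod 83: 25^1≡25, 25^2≡44, 25^4≡27, 25^8≡65, 25^16≡75
26 = 16 + 8 + 2, so 25^26 ≡ 75·65·44 ≡ 28 (mod 83)
R · y^e mod p:
Squares mod 83: 69^1≡69, 69^2≡30, 69^4≡70, 69^8≡3, 69^16≡9, 69^32≡81
57 = 32 + 16 + 8 + 1, so 69^57 ≡ 81·9·3·69 ≡ 9 (mod 83)
21·9 = 189 ≡ 23 (mod 83)
28 ≠ 23; the check fails.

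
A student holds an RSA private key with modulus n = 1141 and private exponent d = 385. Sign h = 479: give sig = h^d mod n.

h^385 mod 1141 = 962

962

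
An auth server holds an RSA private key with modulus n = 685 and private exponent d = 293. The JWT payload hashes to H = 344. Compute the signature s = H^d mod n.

199

H^2 ≡ 344^2 = 118336 ≡ 516
H^4 ≡ 516^2 = 266256 ≡ 476
H^8 ≡ 476^2 = 226576 ≡ 526
H^16 ≡ 526^2 = 276676 ≡ 621
H^32 ≡ 621^2 = 385641 ≡ 671
H^64 ≡ 671^2 = 450241 ≡ 196
H^128 ≡ 196^2 = 38416 ≡ 56
H^256 ≡ 56^2 = 3136 ≡ 396
293 = 256 + 32 + 4 + 1, so H^293 ≡ 396·671·476·344 ≡ 199 (mod 685)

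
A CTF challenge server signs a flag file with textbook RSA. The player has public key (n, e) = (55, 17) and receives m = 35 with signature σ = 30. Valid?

yes

Squares mod 55: σ^1≡30, σ^2≡20, σ^4≡15, σ^8≡5, σ^16≡25
17 = 16 + 1, so σ^17 ≡ 25·30 ≡ 35 (mod 55)
Since 35 equals the digest 35, verification succeeds.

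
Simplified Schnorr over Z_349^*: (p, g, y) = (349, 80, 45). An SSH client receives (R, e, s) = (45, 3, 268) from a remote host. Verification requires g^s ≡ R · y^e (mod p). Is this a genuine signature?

forged

g^s mod p:
Squares mod 349: 80^1≡80, 80^2≡118, 80^4≡313, 80^8≡249, 80^16≡228, 80^32≡332, 80^64≡289, 80^128≡110, 80^256≡234
268 = 256 + 8 + 4, so 80^268 ≡ 234·249·313 ≡ 263 (mod 349)
R · y^e mod p:
Squares mod 349: 45^1≡45, 45^2≡280
3 = 2 + 1, so 45^3 ≡ 280·45 ≡ 36 (mod 349)
45·36 = 1620 ≡ 224 (mod 349)
263 ≠ 224; the check fails.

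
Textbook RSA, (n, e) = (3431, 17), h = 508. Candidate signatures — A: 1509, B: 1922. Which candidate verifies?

A

Candidate A: 1509^2 = 2277081 ≡ 2328; 1509^4 ≡ 2328^2 = 5419584 ≡ 2035; 1509^8 ≡ 2035^2 = 4141225 ≡ 8; 1509^16 ≡ 8^2 = 64; 17 = 16 + 1, so 1509^17 ≡ 64·1509 ≡ 508 (mod 3431)
  → matches h = 508
Candidate B: 1922^2 = 3694084 ≡ 2328; 1922^4 ≡ 2328^2 = 5419584 ≡ 2035; 1922^8 ≡ 2035^2 = 4141225 ≡ 8; 1922^16 ≡ 8^2 = 64; 17 = 16 + 1, so 1922^17 ≡ 64·1922 ≡ 2923 (mod 3431)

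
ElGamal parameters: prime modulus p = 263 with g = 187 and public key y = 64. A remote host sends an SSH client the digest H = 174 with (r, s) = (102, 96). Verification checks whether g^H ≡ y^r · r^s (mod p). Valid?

yes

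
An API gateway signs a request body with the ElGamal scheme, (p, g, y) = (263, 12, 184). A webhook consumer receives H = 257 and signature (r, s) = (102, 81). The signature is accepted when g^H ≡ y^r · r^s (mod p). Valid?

yes

Left side g^H mod p:
12^2 = 144
12^4 ≡ 144^2 = 20736 ≡ 222
12^8 ≡ 222^2 = 49284 ≡ 103
12^16 ≡ 103^2 = 10609 ≡ 89
12^32 ≡ 89^2 = 7921 ≡ 31
12^64 ≡ 31^2 = 961 ≡ 172
12^128 ≡ 172^2 = 29584 ≡ 128
12^256 ≡ 128^2 = 16384 ≡ 78
257 = 256 + 1, so 12^257 ≡ 78·12 ≡ 147 (mod 263)
Right side y^r · r^s mod p:
184^2 = 33856 ≡ 192
184^4 ≡ 192^2 = 36864 ≡ 44
184^8 ≡ 44^2 = 1936 ≡ 95
184^16 ≡ 95^2 = 9025 ≡ 83
184^32 ≡ 83^2 = 6889 ≡ 51
184^64 ≡ 51^2 = 2601 ≡ 234
102 = 64 + 32 + 4 + 2, so 184^102 ≡ 234·51·44·192 ≡ 12 (mod 263)
102^2 = 10404 ≡ 147
102^4 ≡ 147^2 = 21609 ≡ 43
102^8 ≡ 43^2 = 1849 ≡ 8
102^16 ≡ 8^2 = 64
102^32 ≡ 64^2 = 4096 ≡ 151
102^64 ≡ 151^2 = 22801 ≡ 183
81 = 64 + 16 + 1, so 102^81 ≡ 183·64·102 ≡ 78 (mod 263)
12·78 = 936 ≡ 147 (mod 263)
147 ≡ 147 (mod 263), so the signature is genuine.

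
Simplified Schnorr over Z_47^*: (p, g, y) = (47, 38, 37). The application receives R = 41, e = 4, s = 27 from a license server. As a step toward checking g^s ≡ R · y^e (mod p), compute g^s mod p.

19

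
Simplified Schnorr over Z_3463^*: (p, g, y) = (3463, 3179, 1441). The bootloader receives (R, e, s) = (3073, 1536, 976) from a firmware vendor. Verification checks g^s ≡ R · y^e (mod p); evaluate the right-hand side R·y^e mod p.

Squares mod 3463: 1441^1≡1441, 1441^2≡2144, 1441^4≡1335, 1441^8≡2243, 1441^16≡2773, 1441^32≡1669, 1441^64≡1309, 1441^128≡2759, 1441^256≡407, 1441^512≡2888, 1441^1024≡1640
1536 = 1024 + 512, so 1441^1536 ≡ 1640·2888 ≡ 2399 (mod 3463)
R · y^e ≡ 3073·2399 = 7372127 ≡ 2863 (mod 3463)

2863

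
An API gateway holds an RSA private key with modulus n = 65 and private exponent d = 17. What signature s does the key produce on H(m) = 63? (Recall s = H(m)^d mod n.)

33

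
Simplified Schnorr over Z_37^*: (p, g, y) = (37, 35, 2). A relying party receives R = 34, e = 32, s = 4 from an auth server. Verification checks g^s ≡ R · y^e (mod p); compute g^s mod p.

Squares mod 37: 35^1≡35, 35^2≡4, 35^4≡16
35^4 ≡ 16 (mod 37)

16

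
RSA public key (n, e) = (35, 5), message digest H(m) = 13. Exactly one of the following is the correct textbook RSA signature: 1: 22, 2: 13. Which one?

Candidate 1: Squares mod 35: 22^1≡22, 22^2≡29, 22^4≡1; 5 = 4 + 1, so 22^5 ≡ 1·22 ≡ 22 (mod 35)
Candidate 2: Squares mod 35: 13^1≡13, 13^2≡29, 13^4≡1; 5 = 4 + 1, so 13^5 ≡ 1·13 ≡ 13 (mod 35)
  → matches H(m) = 13

2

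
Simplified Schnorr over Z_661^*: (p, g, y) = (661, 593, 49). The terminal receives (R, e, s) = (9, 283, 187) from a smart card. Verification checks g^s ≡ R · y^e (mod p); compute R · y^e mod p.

660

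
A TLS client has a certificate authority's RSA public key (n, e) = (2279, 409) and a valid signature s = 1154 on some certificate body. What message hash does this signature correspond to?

Squares mod 2279: s^1≡1154, s^2≡780, s^4≡2186, s^8≡1812, s^16≡1584, s^32≡2156, s^64≡1455, s^128≡2113, s^256≡208
409 = 256 + 128 + 16 + 8 + 1, so s^409 ≡ 208·2113·1584·1812·1154 ≡ 1928 (mod 2279)

1928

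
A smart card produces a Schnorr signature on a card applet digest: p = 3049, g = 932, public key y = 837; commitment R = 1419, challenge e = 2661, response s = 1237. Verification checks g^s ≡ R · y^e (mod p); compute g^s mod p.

2421

932^1237 mod 3049 = 2421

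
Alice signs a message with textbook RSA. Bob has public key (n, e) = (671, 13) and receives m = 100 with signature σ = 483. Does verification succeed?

σ^2 ≡ 483^2 = 233289 ≡ 452
σ^4 ≡ 452^2 = 204304 ≡ 320
σ^8 ≡ 320^2 = 102400 ≡ 408
13 = 8 + 4 + 1, so σ^13 ≡ 408·320·483 ≡ 571 (mod 671)
σ^13 mod 671 = 571, but m = 100.

fails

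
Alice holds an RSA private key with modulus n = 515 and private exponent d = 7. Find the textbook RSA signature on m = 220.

m^2 ≡ 220^2 = 48400 ≡ 505
m^4 ≡ 505^2 = 255025 ≡ 100
7 = 4 + 2 + 1, so m^7 ≡ 100·505·220 ≡ 420 (mod 515)

420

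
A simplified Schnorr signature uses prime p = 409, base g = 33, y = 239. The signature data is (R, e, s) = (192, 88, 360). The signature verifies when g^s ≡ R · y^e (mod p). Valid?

no

g^s mod p:
Squares mod 409: 33^1≡33, 33^2≡271, 33^4≡230, 33^8≡139, 33^16≡98, 33^32≡197, 33^64≡363, 33^128≡71, 33^256≡133
360 = 256 + 64 + 32 + 8, so 33^360 ≡ 133·363·197·139 ≡ 69 (mod 409)
R · y^e mod p:
Squares mod 409: 239^1≡239, 239^2≡270, 239^4≡98, 239^8≡197, 239^16≡363, 239^32≡71, 239^64≡133
88 = 64 + 16 + 8, so 239^88 ≡ 133·363·197 ≡ 77 (mod 409)
192·77 = 14784 ≡ 60 (mod 409)
69 ≠ 60; the check fails.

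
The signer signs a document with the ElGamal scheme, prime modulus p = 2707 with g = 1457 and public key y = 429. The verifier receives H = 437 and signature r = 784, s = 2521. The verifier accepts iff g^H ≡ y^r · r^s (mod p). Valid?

no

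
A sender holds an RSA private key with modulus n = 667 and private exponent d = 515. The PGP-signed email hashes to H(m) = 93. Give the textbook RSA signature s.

(H(m))^515 mod 667 = 415

415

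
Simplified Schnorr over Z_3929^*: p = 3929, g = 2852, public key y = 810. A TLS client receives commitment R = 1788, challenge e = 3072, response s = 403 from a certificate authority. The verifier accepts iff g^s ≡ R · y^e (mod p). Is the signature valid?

g^s mod p:
Squares mod 3929: 2852^1≡2852, 2852^2≡874, 2852^4≡1650, 2852^8≡3632, 2852^16≡1771, 2852^32≡1099, 2852^64≡1598, 2852^128≡3683, 2852^256≡1581
403 = 256 + 128 + 16 + 2 + 1, so 2852^403 ≡ 1581·3683·1771·874·2852 ≡ 2571 (mod 3929)
R · y^e mod p:
Squares mod 3929: 810^1≡810, 810^2≡3886, 810^4≡1849, 810^8≡571, 810^16≡3863, 810^32≡427, 810^64≡1595, 810^128≡1962, 810^256≡2953, 810^512≡1758, 810^1024≡2370, 810^2048≡2359
3072 = 2048 + 1024, so 810^3072 ≡ 2359·2370 ≡ 3792 (mod 3929)
1788·3792 = 6780096 ≡ 2571 (mod 3929)
2571 ≡ 2571 (mod 3929); signature holds.

valid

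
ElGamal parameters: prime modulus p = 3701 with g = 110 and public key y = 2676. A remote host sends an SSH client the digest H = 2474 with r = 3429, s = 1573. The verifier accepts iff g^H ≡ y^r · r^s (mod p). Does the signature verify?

Left side g^H mod p:
110^2 = 12100 ≡ 997
110^4 ≡ 997^2 = 994009 ≡ 2141
110^8 ≡ 2141^2 = 4583881 ≡ 2043
110^16 ≡ 2043^2 = 4173849 ≡ 2822
110^32 ≡ 2822^2 = 7963684 ≡ 2833
110^64 ≡ 2833^2 = 8025889 ≡ 2121
110^128 ≡ 2121^2 = 4498641 ≡ 1926
110^256 ≡ 1926^2 = 3709476 ≡ 1074
110^512 ≡ 1074^2 = 1153476 ≡ 2465
110^1024 ≡ 2465^2 = 6076225 ≡ 2884
110^2048 ≡ 2884^2 = 8317456 ≡ 1309
2474 = 2048 + 256 + 128 + 32 + 8 + 2, so 110^2474 ≡ 1309·1074·1926·2833·2043·997 ≡ 3178 (mod 3701)
Right side y^r · r^s mod p:
2676^2 = 7160976 ≡ 3242
2676^4 ≡ 3242^2 = 10510564 ≡ 3425
2676^8 ≡ 3425^2 = 11730625 ≡ 2156
2676^16 ≡ 2156^2 = 4648336 ≡ 3581
2676^32 ≡ 3581^2 = 12823561 ≡ 3297
2676^64 ≡ 3297^2 = 10870209 ≡ 372
2676^128 ≡ 372^2 = 138384 ≡ 1447
2676^256 ≡ 1447^2 = 2093809 ≡ 2744
2676^512 ≡ 2744^2 = 7529536 ≡ 1702
2676^1024 ≡ 1702^2 = 2896804 ≡ 2622
2676^2048 ≡ 2622^2 = 6874884 ≡ 2127
3429 = 2048 + 1024 + 256 + 64 + 32 + 4 + 1, so 2676^3429 ≡ 2127·2622·2744·372·3297·3425·2676 ≡ 432 (mod 3701)
3429^2 = 11758041 ≡ 3665
3429^4 ≡ 3665^2 = 13432225 ≡ 1296
3429^8 ≡ 1296^2 = 1679616 ≡ 3063
3429^16 ≡ 3063^2 = 9381969 ≡ 3635
3429^32 ≡ 3635^2 = 13213225 ≡ 655
3429^64 ≡ 655^2 = 429025 ≡ 3410
3429^128 ≡ 3410^2 = 11628100 ≡ 3259
3429^256 ≡ 3259^2 = 10621081 ≡ 2912
3429^512 ≡ 2912^2 = 8479744 ≡ 753
3429^1024 ≡ 753^2 = 567009 ≡ 756
1573 = 1024 + 512 + 32 + 4 + 1, so 3429^1573 ≡ 756·753·655·1296·3429 ≡ 3280 (mod 3701)
432·3280 = 1416960 ≡ 3178 (mod 3701)
3178 ≡ 3178 (mod 3701), so the signature is genuine.

verifies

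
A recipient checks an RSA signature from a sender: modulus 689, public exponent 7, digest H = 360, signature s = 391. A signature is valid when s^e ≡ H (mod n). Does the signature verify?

Squares mod 689: s^1≡391, s^2≡612, s^4≡417
7 = 4 + 2 + 1, so s^7 ≡ 417·612·391 ≡ 339 (mod 689)
s^7 mod 689 = 339, but H = 360.

does not verify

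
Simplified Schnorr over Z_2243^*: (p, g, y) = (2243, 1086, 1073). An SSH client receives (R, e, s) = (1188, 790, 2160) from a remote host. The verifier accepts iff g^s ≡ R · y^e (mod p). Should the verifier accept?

g^s mod p:
1086^2 = 1179396 ≡ 1821
1086^4 ≡ 1821^2 = 3316041 ≡ 887
1086^8 ≡ 887^2 = 786769 ≡ 1719
1086^16 ≡ 1719^2 = 2954961 ≡ 930
1086^32 ≡ 930^2 = 864900 ≡ 1345
1086^64 ≡ 1345^2 = 1809025 ≡ 1167
1086^128 ≡ 1167^2 = 1361889 ≡ 388
1086^256 ≡ 388^2 = 150544 ≡ 263
1086^512 ≡ 263^2 = 69169 ≡ 1879
1086^1024 ≡ 1879^2 = 3530641 ≡ 159
1086^2048 ≡ 159^2 = 25281 ≡ 608
2160 = 2048 + 64 + 32 + 16, so 1086^2160 ≡ 608·1167·1345·930 ≡ 1995 (mod 2243)
R · y^e mod p:
1073^2 = 1151329 ≡ 670
1073^4 ≡ 670^2 = 448900 ≡ 300
1073^8 ≡ 300^2 = 90000 ≡ 280
1073^16 ≡ 280^2 = 78400 ≡ 2138
1073^32 ≡ 2138^2 = 4571044 ≡ 2053
1073^64 ≡ 2053^2 = 4214809 ≡ 212
1073^128 ≡ 212^2 = 44944 ≡ 84
1073^256 ≡ 84^2 = 7056 ≡ 327
1073^512 ≡ 327^2 = 106929 ≡ 1508
790 = 512 + 256 + 16 + 4 + 2, so 1073^790 ≡ 1508·327·2138·300·670 ≡ 30 (mod 2243)
1188·30 = 35640 ≡ 1995 (mod 2243)
1995 ≡ 1995 (mod 2243); signature holds.

accept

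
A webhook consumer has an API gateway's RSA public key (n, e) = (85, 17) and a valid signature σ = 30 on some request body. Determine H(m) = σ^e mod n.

30

σ^2 ≡ 30^2 = 900 ≡ 50
σ^4 ≡ 50^2 = 2500 ≡ 35
σ^8 ≡ 35^2 = 1225 ≡ 35
σ^16 ≡ 35^2 = 1225 ≡ 35
17 = 16 + 1, so σ^17 ≡ 35·30 ≡ 30 (mod 85)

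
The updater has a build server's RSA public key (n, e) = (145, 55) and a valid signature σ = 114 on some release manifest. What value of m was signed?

14

σ^2 ≡ 114^2 = 12996 ≡ 91
σ^4 ≡ 91^2 = 8281 ≡ 16
σ^8 ≡ 16^2 = 256 ≡ 111
σ^16 ≡ 111^2 = 12321 ≡ 141
σ^32 ≡ 141^2 = 19881 ≡ 16
55 = 32 + 16 + 4 + 2 + 1, so σ^55 ≡ 16·141·16·91·114 ≡ 14 (mod 145)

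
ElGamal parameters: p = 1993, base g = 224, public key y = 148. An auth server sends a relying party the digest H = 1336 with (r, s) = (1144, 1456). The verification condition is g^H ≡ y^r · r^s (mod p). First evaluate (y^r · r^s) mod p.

148^2 = 21904 ≡ 1974
148^4 ≡ 1974^2 = 3896676 ≡ 361
148^8 ≡ 361^2 = 130321 ≡ 776
148^16 ≡ 776^2 = 602176 ≡ 290
148^32 ≡ 290^2 = 84100 ≡ 394
148^64 ≡ 394^2 = 155236 ≡ 1775
148^128 ≡ 1775^2 = 3150625 ≡ 1685
148^256 ≡ 1685^2 = 2839225 ≡ 1193
148^512 ≡ 1193^2 = 1423249 ≡ 247
148^1024 ≡ 247^2 = 61009 ≡ 1219
1144 = 1024 + 64 + 32 + 16 + 8, so 148^1144 ≡ 1219·1775·394·290·776 ≡ 1766 (mod 1993)
1144^2 = 1308736 ≡ 1328
1144^4 ≡ 1328^2 = 1763584 ≡ 1772
1144^8 ≡ 1772^2 = 3139984 ≡ 1009
1144^16 ≡ 1009^2 = 1018081 ≡ 1651
1144^32 ≡ 1651^2 = 2725801 ≡ 1370
1144^64 ≡ 1370^2 = 1876900 ≡ 1487
1144^128 ≡ 1487^2 = 2211169 ≡ 932
1144^256 ≡ 932^2 = 868624 ≡ 1669
1144^512 ≡ 1669^2 = 2785561 ≡ 1340
1144^1024 ≡ 1340^2 = 1795600 ≡ 1900
1456 = 1024 + 256 + 128 + 32 + 16, so 1144^1456 ≡ 1900·1669·932·1370·1651 ≡ 932 (mod 1993)
y^r · r^s ≡ 1766·932 = 1645912 ≡ 1687 (mod 1993)

1687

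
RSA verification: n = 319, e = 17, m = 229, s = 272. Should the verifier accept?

reject

s^2 ≡ 272^2 = 73984 ≡ 295
s^4 ≡ 295^2 = 87025 ≡ 257
s^8 ≡ 257^2 = 66049 ≡ 16
s^16 ≡ 16^2 = 256
17 = 16 + 1, so s^17 ≡ 256·272 ≡ 90 (mod 319)
s^17 mod 319 = 90, but m = 229.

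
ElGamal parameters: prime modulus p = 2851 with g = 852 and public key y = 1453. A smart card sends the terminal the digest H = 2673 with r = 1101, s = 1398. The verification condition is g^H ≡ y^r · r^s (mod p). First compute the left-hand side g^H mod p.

Squares mod 2851: 852^1≡852, 852^2≡1750, 852^4≡526, 852^8≡129, 852^16≡2386, 852^32≡2400, 852^64≡980, 852^128≡2464, 852^256≡1517, 852^512≡532, 852^1024≡775, 852^2048≡1915
2673 = 2048 + 512 + 64 + 32 + 16 + 1, so 852^2673 ≡ 1915·532·980·2400·2386·852 ≡ 15 (mod 2851)

15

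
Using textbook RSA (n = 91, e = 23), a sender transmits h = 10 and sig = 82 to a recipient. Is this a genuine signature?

genuine

sig^2 ≡ 82^2 = 6724 ≡ 81
sig^4 ≡ 81^2 = 6561 ≡ 9
sig^8 ≡ 9^2 = 81
sig^16 ≡ 81^2 = 6561 ≡ 9
23 = 16 + 4 + 2 + 1, so sig^23 ≡ 9·9·81·82 ≡ 10 (mod 91)
Since 10 equals the digest 10, verification succeeds.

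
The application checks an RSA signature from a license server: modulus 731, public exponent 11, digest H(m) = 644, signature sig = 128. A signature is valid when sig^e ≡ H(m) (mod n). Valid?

sig^2 ≡ 128^2 = 16384 ≡ 302
sig^4 ≡ 302^2 = 91204 ≡ 560
sig^8 ≡ 560^2 = 313600 ≡ 1
11 = 8 + 2 + 1, so sig^11 ≡ 1·302·128 ≡ 644 (mod 731)
sig^11 mod 731 = 644 matches H(m).

yes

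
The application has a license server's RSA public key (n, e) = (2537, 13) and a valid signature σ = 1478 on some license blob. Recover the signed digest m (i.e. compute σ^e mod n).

379

Squares mod 2537: σ^1≡1478, σ^2≡127, σ^4≡907, σ^8≡661
13 = 8 + 4 + 1, so σ^13 ≡ 661·907·1478 ≡ 379 (mod 2537)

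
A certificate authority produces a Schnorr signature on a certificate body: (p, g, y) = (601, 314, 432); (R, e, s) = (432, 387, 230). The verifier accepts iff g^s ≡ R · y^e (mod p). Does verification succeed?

g^s mod p:
314^2 = 98596 ≡ 32
314^4 ≡ 32^2 = 1024 ≡ 423
314^8 ≡ 423^2 = 178929 ≡ 432
314^16 ≡ 432^2 = 186624 ≡ 314
314^32 ≡ 314^2 = 98596 ≡ 32
314^64 ≡ 32^2 = 1024 ≡ 423
314^128 ≡ 423^2 = 178929 ≡ 432
230 = 128 + 64 + 32 + 4 + 2, so 314^230 ≡ 432·423·32·423·32 ≡ 1 (mod 601)
R · y^e mod p:
432^2 = 186624 ≡ 314
432^4 ≡ 314^2 = 98596 ≡ 32
432^8 ≡ 32^2 = 1024 ≡ 423
432^16 ≡ 423^2 = 178929 ≡ 432
432^32 ≡ 432^2 = 186624 ≡ 314
432^64 ≡ 314^2 = 98596 ≡ 32
432^128 ≡ 32^2 = 1024 ≡ 423
432^256 ≡ 423^2 = 178929 ≡ 432
387 = 256 + 128 + 2 + 1, so 432^387 ≡ 432·423·314·432 ≡ 314 (mod 601)
432·314 = 135648 ≡ 423 (mod 601)
1 ≠ 423; the check fails.

fails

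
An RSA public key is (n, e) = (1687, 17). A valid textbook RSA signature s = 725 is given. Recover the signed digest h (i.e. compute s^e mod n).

450

Squares mod 1687: s^1≡725, s^2≡968, s^4≡739, s^8≡1220, s^16≡466
17 = 16 + 1, so s^17 ≡ 466·725 ≡ 450 (mod 1687)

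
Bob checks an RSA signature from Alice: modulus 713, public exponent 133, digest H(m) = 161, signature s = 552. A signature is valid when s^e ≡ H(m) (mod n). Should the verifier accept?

s^2 ≡ 552^2 = 304704 ≡ 253
s^4 ≡ 253^2 = 64009 ≡ 552
s^8 ≡ 552^2 = 304704 ≡ 253
s^16 ≡ 253^2 = 64009 ≡ 552
s^32 ≡ 552^2 = 304704 ≡ 253
s^64 ≡ 253^2 = 64009 ≡ 552
s^128 ≡ 552^2 = 304704 ≡ 253
133 = 128 + 4 + 1, so s^133 ≡ 253·552·552 ≡ 552 (mod 713)
552 ≠ 161, so verification fails.

reject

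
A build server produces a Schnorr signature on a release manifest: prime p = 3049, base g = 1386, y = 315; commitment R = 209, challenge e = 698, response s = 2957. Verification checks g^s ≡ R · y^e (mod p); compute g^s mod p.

1020

Squares mod 3049: 1386^1≡1386, 1386^2≡126, 1386^4≡631, 1386^8≡1791, 1386^16≡133, 1386^32≡2444, 1386^64≡145, 1386^128≡2731, 1386^256≡507, 1386^512≡933, 1386^1024≡1524, 1386^2048≡2287
2957 = 2048 + 512 + 256 + 128 + 8 + 4 + 1, so 1386^2957 ≡ 2287·933·507·2731·1791·631·1386 ≡ 1020 (mod 3049)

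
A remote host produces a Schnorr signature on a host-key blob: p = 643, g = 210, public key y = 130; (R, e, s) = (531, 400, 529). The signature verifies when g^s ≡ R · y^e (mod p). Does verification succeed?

g^s mod p:
210^2 = 44100 ≡ 376
210^4 ≡ 376^2 = 141376 ≡ 559
210^8 ≡ 559^2 = 312481 ≡ 626
210^16 ≡ 626^2 = 391876 ≡ 289
210^32 ≡ 289^2 = 83521 ≡ 574
210^64 ≡ 574^2 = 329476 ≡ 260
210^128 ≡ 260^2 = 67600 ≡ 85
210^256 ≡ 85^2 = 7225 ≡ 152
210^512 ≡ 152^2 = 23104 ≡ 599
529 = 512 + 16 + 1, so 210^529 ≡ 599·289·210 ≡ 19 (mod 643)
R · y^e mod p:
130^2 = 16900 ≡ 182
130^4 ≡ 182^2 = 33124 ≡ 331
130^8 ≡ 331^2 = 109561 ≡ 251
130^16 ≡ 251^2 = 63001 ≡ 630
130^32 ≡ 630^2 = 396900 ≡ 169
130^64 ≡ 169^2 = 28561 ≡ 269
130^128 ≡ 269^2 = 72361 ≡ 345
130^256 ≡ 345^2 = 119025 ≡ 70
400 = 256 + 128 + 16, so 130^400 ≡ 70·345·630 ≡ 477 (mod 643)
531·477 = 253287 ≡ 588 (mod 643)
19 ≠ 588; the check fails.

fails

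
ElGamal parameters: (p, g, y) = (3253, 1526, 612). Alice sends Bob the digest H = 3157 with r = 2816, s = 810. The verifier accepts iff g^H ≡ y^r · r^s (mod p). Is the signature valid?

invalid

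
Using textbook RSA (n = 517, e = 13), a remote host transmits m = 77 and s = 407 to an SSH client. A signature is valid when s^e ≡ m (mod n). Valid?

yes

s^2 ≡ 407^2 = 165649 ≡ 209
s^4 ≡ 209^2 = 43681 ≡ 253
s^8 ≡ 253^2 = 64009 ≡ 418
13 = 8 + 4 + 1, so s^13 ≡ 418·253·407 ≡ 77 (mod 517)
Since 77 equals the digest 77, verification succeeds.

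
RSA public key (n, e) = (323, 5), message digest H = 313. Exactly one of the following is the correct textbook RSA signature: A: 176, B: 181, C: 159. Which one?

Candidate A: Squares mod 323: 176^1≡176, 176^2≡291, 176^4≡55; 5 = 4 + 1, so 176^5 ≡ 55·176 ≡ 313 (mod 323)
  → matches H = 313
Candidate B: Squares mod 323: 181^1≡181, 181^2≡138, 181^4≡310; 5 = 4 + 1, so 181^5 ≡ 310·181 ≡ 231 (mod 323)
Candidate C: Squares mod 323: 159^1≡159, 159^2≡87, 159^4≡140; 5 = 4 + 1, so 159^5 ≡ 140·159 ≡ 296 (mod 323)

A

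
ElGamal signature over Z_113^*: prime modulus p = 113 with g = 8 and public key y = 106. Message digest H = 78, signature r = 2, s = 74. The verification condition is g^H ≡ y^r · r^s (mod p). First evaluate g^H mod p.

8^2 = 64
8^4 ≡ 64^2 = 4096 ≡ 28
8^8 ≡ 28^2 = 784 ≡ 106
8^16 ≡ 106^2 = 11236 ≡ 49
8^32 ≡ 49^2 = 2401 ≡ 28
8^64 ≡ 28^2 = 784 ≡ 106
78 = 64 + 8 + 4 + 2, so 8^78 ≡ 106·106·28·64 ≡ 7 (mod 113)

7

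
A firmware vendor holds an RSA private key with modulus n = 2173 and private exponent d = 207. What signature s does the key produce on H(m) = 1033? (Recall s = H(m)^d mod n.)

740

(H(m))^2 ≡ 1033^2 = 1067089 ≡ 146
(H(m))^4 ≡ 146^2 = 21316 ≡ 1759
(H(m))^8 ≡ 1759^2 = 3094081 ≡ 1902
(H(m))^16 ≡ 1902^2 = 3617604 ≡ 1732
(H(m))^32 ≡ 1732^2 = 2999824 ≡ 1084
(H(m))^64 ≡ 1084^2 = 1175056 ≡ 1636
(H(m))^128 ≡ 1636^2 = 2676496 ≡ 1533
207 = 128 + 64 + 8 + 4 + 2 + 1, so (H(m))^207 ≡ 1533·1636·1902·1759·146·1033 ≡ 740 (mod 2173)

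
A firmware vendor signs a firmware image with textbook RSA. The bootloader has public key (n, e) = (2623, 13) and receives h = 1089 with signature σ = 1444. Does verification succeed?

passes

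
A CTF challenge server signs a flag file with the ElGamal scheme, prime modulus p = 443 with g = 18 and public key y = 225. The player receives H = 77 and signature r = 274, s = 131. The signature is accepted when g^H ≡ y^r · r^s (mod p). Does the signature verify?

Left side g^H mod p:
18^2 = 324
18^4 ≡ 324^2 = 104976 ≡ 428
18^8 ≡ 428^2 = 183184 ≡ 225
18^16 ≡ 225^2 = 50625 ≡ 123
18^32 ≡ 123^2 = 15129 ≡ 67
18^64 ≡ 67^2 = 4489 ≡ 59
77 = 64 + 8 + 4 + 1, so 18^77 ≡ 59·225·428·18 ≡ 63 (mod 443)
Right side y^r · r^s mod p:
225^2 = 50625 ≡ 123
225^4 ≡ 123^2 = 15129 ≡ 67
225^8 ≡ 67^2 = 4489 ≡ 59
225^16 ≡ 59^2 = 3481 ≡ 380
225^32 ≡ 380^2 = 144400 ≡ 425
225^64 ≡ 425^2 = 180625 ≡ 324
225^128 ≡ 324^2 = 104976 ≡ 428
225^256 ≡ 428^2 = 183184 ≡ 225
274 = 256 + 16 + 2, so 225^274 ≡ 225·380·123 ≡ 123 (mod 443)
274^2 = 75076 ≡ 209
274^4 ≡ 209^2 = 43681 ≡ 267
274^8 ≡ 267^2 = 71289 ≡ 409
274^16 ≡ 409^2 = 167281 ≡ 270
274^32 ≡ 270^2 = 72900 ≡ 248
274^64 ≡ 248^2 = 61504 ≡ 370
274^128 ≡ 370^2 = 136900 ≡ 13
131 = 128 + 2 + 1, so 274^131 ≡ 13·209·274 ≡ 218 (mod 443)
123·218 = 26814 ≡ 234 (mod 443)
63 ≠ 234, so verification fails.

does not verify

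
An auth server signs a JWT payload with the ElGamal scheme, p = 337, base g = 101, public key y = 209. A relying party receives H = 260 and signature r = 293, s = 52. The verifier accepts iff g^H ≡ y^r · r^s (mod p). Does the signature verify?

Left side g^H mod p:
101^2 = 10201 ≡ 91
101^4 ≡ 91^2 = 8281 ≡ 193
101^8 ≡ 193^2 = 37249 ≡ 179
101^16 ≡ 179^2 = 32041 ≡ 26
101^32 ≡ 26^2 = 676 ≡ 2
101^64 ≡ 2^2 = 4
101^128 ≡ 4^2 = 16
101^256 ≡ 16^2 = 256
260 = 256 + 4, so 101^260 ≡ 256·193 ≡ 206 (mod 337)
Right side y^r · r^s mod p:
209^2 = 43681 ≡ 208
209^4 ≡ 208^2 = 43264 ≡ 128
209^8 ≡ 128^2 = 16384 ≡ 208
209^16 ≡ 208^2 = 43264 ≡ 128
209^32 ≡ 128^2 = 16384 ≡ 208
209^64 ≡ 208^2 = 43264 ≡ 128
209^128 ≡ 128^2 = 16384 ≡ 208
209^256 ≡ 208^2 = 43264 ≡ 128
293 = 256 + 32 + 4 + 1, so 209^293 ≡ 128·208·128·209 ≡ 129 (mod 337)
293^2 = 85849 ≡ 251
293^4 ≡ 251^2 = 63001 ≡ 319
293^8 ≡ 319^2 = 101761 ≡ 324
293^16 ≡ 324^2 = 104976 ≡ 169
293^32 ≡ 169^2 = 28561 ≡ 253
52 = 32 + 16 + 4, so 293^52 ≡ 253·169·319 ≡ 82 (mod 337)
129·82 = 10578 ≡ 131 (mod 337)
206 ≠ 131, so verification fails.

does not verify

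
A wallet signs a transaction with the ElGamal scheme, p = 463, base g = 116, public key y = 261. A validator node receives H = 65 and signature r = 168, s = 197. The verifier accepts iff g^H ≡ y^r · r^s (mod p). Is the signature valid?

Left side g^H mod p:
116^65 mod 463 = 218
Right side y^r · r^s mod p:
261^168 mod 463 = 15
168^197 mod 463 = 138
15·138 = 2070 ≡ 218 (mod 463)
218 ≡ 218 (mod 463), so the signature is genuine.

valid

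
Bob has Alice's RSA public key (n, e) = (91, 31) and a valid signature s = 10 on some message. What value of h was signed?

10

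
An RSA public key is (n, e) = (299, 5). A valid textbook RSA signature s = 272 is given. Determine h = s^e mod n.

103

Squares mod 299: s^1≡272, s^2≡131, s^4≡118
5 = 4 + 1, so s^5 ≡ 118·272 ≡ 103 (mod 299)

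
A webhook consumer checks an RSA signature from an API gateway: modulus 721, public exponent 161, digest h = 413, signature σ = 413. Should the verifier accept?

accept

Squares mod 721: σ^1≡413, σ^2≡413, σ^4≡413, σ^8≡413, σ^16≡413, σ^32≡413, σ^64≡413, σ^128≡413
161 = 128 + 32 + 1, so σ^161 ≡ 413·413·413 ≡ 413 (mod 721)
413 = h, so the signature checks out.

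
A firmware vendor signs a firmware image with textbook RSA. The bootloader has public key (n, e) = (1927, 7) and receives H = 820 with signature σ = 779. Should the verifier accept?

accept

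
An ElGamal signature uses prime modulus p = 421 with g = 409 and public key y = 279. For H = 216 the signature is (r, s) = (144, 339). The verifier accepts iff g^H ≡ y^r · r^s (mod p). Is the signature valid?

Left side g^H mod p:
409^2 = 167281 ≡ 144
409^4 ≡ 144^2 = 20736 ≡ 107
409^8 ≡ 107^2 = 11449 ≡ 82
409^16 ≡ 82^2 = 6724 ≡ 409
409^32 ≡ 409^2 = 167281 ≡ 144
409^64 ≡ 144^2 = 20736 ≡ 107
409^128 ≡ 107^2 = 11449 ≡ 82
216 = 128 + 64 + 16 + 8, so 409^216 ≡ 82·107·409·82 ≡ 252 (mod 421)
Right side y^r · r^s mod p:
279^2 = 77841 ≡ 377
279^4 ≡ 377^2 = 142129 ≡ 252
279^8 ≡ 252^2 = 63504 ≡ 354
279^16 ≡ 354^2 = 125316 ≡ 279
279^32 ≡ 279^2 = 77841 ≡ 377
279^64 ≡ 377^2 = 142129 ≡ 252
279^128 ≡ 252^2 = 63504 ≡ 354
144 = 128 + 16, so 279^144 ≡ 354·279 ≡ 252 (mod 421)
144^2 = 20736 ≡ 107
144^4 ≡ 107^2 = 11449 ≡ 82
144^8 ≡ 82^2 = 6724 ≡ 409
144^16 ≡ 409^2 = 167281 ≡ 144
144^32 ≡ 144^2 = 20736 ≡ 107
144^64 ≡ 107^2 = 11449 ≡ 82
144^128 ≡ 82^2 = 6724 ≡ 409
144^256 ≡ 409^2 = 167281 ≡ 144
339 = 256 + 64 + 16 + 2 + 1, so 144^339 ≡ 144·82·144·107·144 ≡ 377 (mod 421)
252·377 = 95004 ≡ 279 (mod 421)
252 ≠ 279, so verification fails.

invalid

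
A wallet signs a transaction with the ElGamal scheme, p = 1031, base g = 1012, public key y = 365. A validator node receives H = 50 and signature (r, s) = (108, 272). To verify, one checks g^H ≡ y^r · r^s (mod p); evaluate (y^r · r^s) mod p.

776

Squares mod 1031: 365^1≡365, 365^2≡226, 365^4≡557, 365^8≡949, 365^16≡538, 365^32≡764, 365^64≡150
108 = 64 + 32 + 8 + 4, so 365^108 ≡ 150·764·949·557 ≡ 198 (mod 1031)
Squares mod 1031: 108^1≡108, 108^2≡323, 108^4≡198, 108^8≡26, 108^16≡676, 108^32≡243, 108^64≡282, 108^128≡137, 108^256≡211
272 = 256 + 16, so 108^272 ≡ 211·676 ≡ 358 (mod 1031)
y^r · r^s ≡ 198·358 = 70884 ≡ 776 (mod 1031)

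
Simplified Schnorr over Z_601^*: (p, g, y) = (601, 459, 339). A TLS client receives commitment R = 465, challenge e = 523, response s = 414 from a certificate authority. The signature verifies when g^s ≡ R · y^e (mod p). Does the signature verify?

does not verify

g^s mod p:
Squares mod 601: 459^1≡459, 459^2≡331, 459^4≡179, 459^8≡188, 459^16≡486, 459^32≡3, 459^64≡9, 459^128≡81, 459^256≡551
414 = 256 + 128 + 16 + 8 + 4 + 2, so 459^414 ≡ 551·81·486·188·179·331 ≡ 45 (mod 601)
R · y^e mod p:
Squares mod 601: 339^1≡339, 339^2≡130, 339^4≡72, 339^8≡376, 339^16≡141, 339^32≡48, 339^64≡501, 339^128≡384, 339^256≡211, 339^512≡47
523 = 512 + 8 + 2 + 1, so 339^523 ≡ 47·376·130·339 ≡ 392 (mod 601)
465·392 = 182280 ≡ 177 (mod 601)
45 ≠ 177; the check fails.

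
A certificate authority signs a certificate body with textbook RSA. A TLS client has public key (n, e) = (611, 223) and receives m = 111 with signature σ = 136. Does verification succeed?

passes

σ^2 ≡ 136^2 = 18496 ≡ 166
σ^4 ≡ 166^2 = 27556 ≡ 61
σ^8 ≡ 61^2 = 3721 ≡ 55
σ^16 ≡ 55^2 = 3025 ≡ 581
σ^32 ≡ 581^2 = 337561 ≡ 289
σ^64 ≡ 289^2 = 83521 ≡ 425
σ^128 ≡ 425^2 = 180625 ≡ 380
223 = 128 + 64 + 16 + 8 + 4 + 2 + 1, so σ^223 ≡ 380·425·581·55·61·166·136 ≡ 111 (mod 611)
111 = m, so the signature checks out.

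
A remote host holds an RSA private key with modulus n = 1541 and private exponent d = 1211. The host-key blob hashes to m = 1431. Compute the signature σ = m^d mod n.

1431

m^1211 mod 1541 = 1431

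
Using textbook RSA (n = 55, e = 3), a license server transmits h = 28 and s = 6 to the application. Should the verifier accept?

s^3 mod 55 = 51
s^3 mod 55 = 51, but h = 28.

reject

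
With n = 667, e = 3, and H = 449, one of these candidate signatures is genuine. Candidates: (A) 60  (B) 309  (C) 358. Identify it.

C

Candidate A: Squares mod 667: 60^1≡60, 60^2≡265; 3 = 2 + 1, so 60^3 ≡ 265·60 ≡ 559 (mod 667)
Candidate B: Squares mod 667: 309^1≡309, 309^2≡100; 3 = 2 + 1, so 309^3 ≡ 100·309 ≡ 218 (mod 667)
Candidate C: Squares mod 667: 358^1≡358, 358^2≡100; 3 = 2 + 1, so 358^3 ≡ 100·358 ≡ 449 (mod 667)
  → matches H = 449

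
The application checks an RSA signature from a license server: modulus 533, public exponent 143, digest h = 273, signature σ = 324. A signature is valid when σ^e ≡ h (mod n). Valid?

σ^2 ≡ 324^2 = 104976 ≡ 508
σ^4 ≡ 508^2 = 258064 ≡ 92
σ^8 ≡ 92^2 = 8464 ≡ 469
σ^16 ≡ 469^2 = 219961 ≡ 365
σ^32 ≡ 365^2 = 133225 ≡ 508
σ^64 ≡ 508^2 = 258064 ≡ 92
σ^128 ≡ 92^2 = 8464 ≡ 469
143 = 128 + 8 + 4 + 2 + 1, so σ^143 ≡ 469·469·92·508·324 ≡ 428 (mod 533)
428 ≠ 273, so verification fails.

no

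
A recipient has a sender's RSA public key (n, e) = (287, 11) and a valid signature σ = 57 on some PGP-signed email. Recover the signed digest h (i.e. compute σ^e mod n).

57

Squares mod 287: σ^1≡57, σ^2≡92, σ^4≡141, σ^8≡78
11 = 8 + 2 + 1, so σ^11 ≡ 78·92·57 ≡ 57 (mod 287)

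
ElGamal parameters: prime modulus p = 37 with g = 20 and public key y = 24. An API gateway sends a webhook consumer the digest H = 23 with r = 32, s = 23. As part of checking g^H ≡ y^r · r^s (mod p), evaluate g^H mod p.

20^2 = 400 ≡ 30
20^4 ≡ 30^2 = 900 ≡ 12
20^8 ≡ 12^2 = 144 ≡ 33
20^16 ≡ 33^2 = 1089 ≡ 16
23 = 16 + 4 + 2 + 1, so 20^23 ≡ 16·12·30·20 ≡ 19 (mod 37)

19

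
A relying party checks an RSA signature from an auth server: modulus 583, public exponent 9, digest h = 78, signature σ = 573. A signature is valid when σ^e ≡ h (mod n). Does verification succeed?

passes

Squares mod 583: σ^1≡573, σ^2≡100, σ^4≡89, σ^8≡342
9 = 8 + 1, so σ^9 ≡ 342·573 ≡ 78 (mod 583)
78 = h, so the signature checks out.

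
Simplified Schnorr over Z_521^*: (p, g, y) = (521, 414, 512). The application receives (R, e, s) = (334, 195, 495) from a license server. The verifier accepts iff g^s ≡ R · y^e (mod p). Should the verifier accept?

g^s mod p:
Squares mod 521: 414^1≡414, 414^2≡508, 414^4≡169, 414^8≡427, 414^16≡500, 414^32≡441, 414^64≡148, 414^128≡22, 414^256≡484
495 = 256 + 128 + 64 + 32 + 8 + 4 + 2 + 1, so 414^495 ≡ 484·22·148·441·427·169·508·414 ≡ 181 (mod 521)
R · y^e mod p:
Squares mod 521: 512^1≡512, 512^2≡81, 512^4≡309, 512^8≡138, 512^16≡288, 512^32≡105, 512^64≡84, 512^128≡283
195 = 128 + 64 + 2 + 1, so 512^195 ≡ 283·84·81·512 ≡ 235 (mod 521)
334·235 = 78490 ≡ 340 (mod 521)
181 ≠ 340; the check fails.

reject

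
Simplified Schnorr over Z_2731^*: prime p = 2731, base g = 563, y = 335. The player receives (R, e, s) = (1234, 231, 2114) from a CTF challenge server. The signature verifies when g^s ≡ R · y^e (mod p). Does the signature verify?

g^s mod p:
563^2 = 316969 ≡ 173
563^4 ≡ 173^2 = 29929 ≡ 2619
563^8 ≡ 2619^2 = 6859161 ≡ 1620
563^16 ≡ 1620^2 = 2624400 ≡ 2640
563^32 ≡ 2640^2 = 6969600 ≡ 88
563^64 ≡ 88^2 = 7744 ≡ 2282
563^128 ≡ 2282^2 = 5207524 ≡ 2238
563^256 ≡ 2238^2 = 5008644 ≡ 2721
563^512 ≡ 2721^2 = 7403841 ≡ 100
563^1024 ≡ 100^2 = 10000 ≡ 1807
563^2048 ≡ 1807^2 = 3265249 ≡ 1704
2114 = 2048 + 64 + 2, so 563^2114 ≡ 1704·2282·173 ≡ 1769 (mod 2731)
R · y^e mod p:
335^2 = 112225 ≡ 254
335^4 ≡ 254^2 = 64516 ≡ 1703
335^8 ≡ 1703^2 = 2900209 ≡ 2618
335^16 ≡ 2618^2 = 6853924 ≡ 1845
335^32 ≡ 1845^2 = 3404025 ≡ 1199
335^64 ≡ 1199^2 = 1437601 ≡ 1095
335^128 ≡ 1095^2 = 1199025 ≡ 116
231 = 128 + 64 + 32 + 4 + 2 + 1, so 335^231 ≡ 116·1095·1199·1703·254·335 ≡ 1513 (mod 2731)
1234·1513 = 1867042 ≡ 1769 (mod 2731)
1769 ≡ 1769 (mod 2731); signature holds.

verifies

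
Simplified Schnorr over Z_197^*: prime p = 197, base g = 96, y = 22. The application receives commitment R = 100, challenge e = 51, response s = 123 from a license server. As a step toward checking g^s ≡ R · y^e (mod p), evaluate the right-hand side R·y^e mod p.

62

22^51 mod 197 = 107
R · y^e ≡ 100·107 = 10700 ≡ 62 (mod 197)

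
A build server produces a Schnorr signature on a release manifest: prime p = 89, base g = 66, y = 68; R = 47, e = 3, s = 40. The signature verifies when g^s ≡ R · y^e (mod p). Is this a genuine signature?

genuine

g^s mod p:
66^2 = 4356 ≡ 84
66^4 ≡ 84^2 = 7056 ≡ 25
66^8 ≡ 25^2 = 625 ≡ 2
66^16 ≡ 2^2 = 4
66^32 ≡ 4^2 = 16
40 = 32 + 8, so 66^40 ≡ 16·2 ≡ 32 (mod 89)
R · y^e mod p:
68^2 = 4624 ≡ 85
3 = 2 + 1, so 68^3 ≡ 85·68 ≡ 84 (mod 89)
47·84 = 3948 ≡ 32 (mod 89)
32 ≡ 32 (mod 89); signature holds.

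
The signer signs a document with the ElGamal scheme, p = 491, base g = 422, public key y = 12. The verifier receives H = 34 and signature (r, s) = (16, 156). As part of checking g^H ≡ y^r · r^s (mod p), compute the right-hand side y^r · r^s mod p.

12^2 = 144
12^4 ≡ 144^2 = 20736 ≡ 114
12^8 ≡ 114^2 = 12996 ≡ 230
12^16 ≡ 230^2 = 52900 ≡ 363
16^2 = 256
16^4 ≡ 256^2 = 65536 ≡ 233
16^8 ≡ 233^2 = 54289 ≡ 279
16^16 ≡ 279^2 = 77841 ≡ 263
16^32 ≡ 263^2 = 69169 ≡ 429
16^64 ≡ 429^2 = 184041 ≡ 407
16^128 ≡ 407^2 = 165649 ≡ 182
156 = 128 + 16 + 8 + 4, so 16^156 ≡ 182·263·279·233 ≡ 451 (mod 491)
y^r · r^s ≡ 363·451 = 163713 ≡ 210 (mod 491)

210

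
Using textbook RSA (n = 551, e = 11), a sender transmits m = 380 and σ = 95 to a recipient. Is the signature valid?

valid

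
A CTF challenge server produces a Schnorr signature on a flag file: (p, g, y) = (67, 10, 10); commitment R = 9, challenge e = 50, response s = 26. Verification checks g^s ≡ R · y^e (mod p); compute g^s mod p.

Squares mod 67: 10^1≡10, 10^2≡33, 10^4≡17, 10^8≡21, 10^16≡39
26 = 16 + 8 + 2, so 10^26 ≡ 39·21·33 ≡ 26 (mod 67)

26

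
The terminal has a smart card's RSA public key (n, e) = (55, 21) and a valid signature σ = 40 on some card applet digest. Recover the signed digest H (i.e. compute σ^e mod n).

σ^2 ≡ 40^2 = 1600 ≡ 5
σ^4 ≡ 5^2 = 25
σ^8 ≡ 25^2 = 625 ≡ 20
σ^16 ≡ 20^2 = 400 ≡ 15
21 = 16 + 4 + 1, so σ^21 ≡ 15·25·40 ≡ 40 (mod 55)

40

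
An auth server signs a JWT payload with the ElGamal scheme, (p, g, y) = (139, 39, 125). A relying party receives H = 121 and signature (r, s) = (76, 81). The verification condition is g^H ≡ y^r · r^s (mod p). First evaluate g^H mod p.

95

39^2 = 1521 ≡ 131
39^4 ≡ 131^2 = 17161 ≡ 64
39^8 ≡ 64^2 = 4096 ≡ 65
39^16 ≡ 65^2 = 4225 ≡ 55
39^32 ≡ 55^2 = 3025 ≡ 106
39^64 ≡ 106^2 = 11236 ≡ 116
121 = 64 + 32 + 16 + 8 + 1, so 39^121 ≡ 116·106·55·65·39 ≡ 95 (mod 139)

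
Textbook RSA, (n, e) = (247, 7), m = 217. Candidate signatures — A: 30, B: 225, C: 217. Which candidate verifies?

Candidate A: Squares mod 247: 30^1≡30, 30^2≡159, 30^4≡87; 7 = 4 + 2 + 1, so 30^7 ≡ 87·159·30 ≡ 30 (mod 247)
Candidate B: Squares mod 247: 225^1≡225, 225^2≡237, 225^4≡100; 7 = 4 + 2 + 1, so 225^7 ≡ 100·237·225 ≡ 17 (mod 247)
Candidate C: Squares mod 247: 217^1≡217, 217^2≡159, 217^4≡87; 7 = 4 + 2 + 1, so 217^7 ≡ 87·159·217 ≡ 217 (mod 247)
  → matches m = 217

C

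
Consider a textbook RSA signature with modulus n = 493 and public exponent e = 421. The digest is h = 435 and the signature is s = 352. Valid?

no

Squares mod 493: s^1≡352, s^2≡161, s^4≡285, s^8≡373, s^16≡103, s^32≡256, s^64≡460, s^128≡103, s^256≡256
421 = 256 + 128 + 32 + 4 + 1, so s^421 ≡ 256·103·256·285·352 ≡ 207 (mod 493)
s^421 mod 493 = 207, but h = 435.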